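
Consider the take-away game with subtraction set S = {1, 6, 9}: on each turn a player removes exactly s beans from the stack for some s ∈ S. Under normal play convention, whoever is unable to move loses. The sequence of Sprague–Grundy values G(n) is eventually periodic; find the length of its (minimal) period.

G(0) = 0
G(1) = mex{0} = 1
G(2) = mex{1} = 0
G(3) = mex{0} = 1
G(4) = mex{1} = 0
G(5) = mex{0} = 1
G(6) = mex{1,0} = 2
G(7) = mex{2,1} = 0
G(8) = mex{0,0} = 1
G(9) = mex{1,1,0} = 2
G(10) = mex{2,0,1} = 3
G(11) = mex{3,1,0} = 2
G(12) = mex{2,2,1} = 0
G(13) = mex{0,0,0} = 1
G(14) = mex{1,1,1} = 0
G(15) = mex{0,2,2} = 1
G(16) = mex{1,3,0} = 2
G(17) = mex{2,2,1} = 0
G(18) = mex{0,0,2} = 1
G(19) = mex{1,1,3} = 0
G(20) = mex{0,0,2} = 1
G(21) = mex{1,1,0} = 2
G(22) = mex{2,2,1} = 0
G(23) = mex{0,0,0} = 1
G(24) = mex{1,1,1} = 0
G(25) = mex{0,0,2} = 1
G(26) = mex{1,1,0} = 2
From n = 11 onward G(n+5) = G(n); since this holds over max(S) = 9 consecutive positions the period is 5 (pre-period 11).

5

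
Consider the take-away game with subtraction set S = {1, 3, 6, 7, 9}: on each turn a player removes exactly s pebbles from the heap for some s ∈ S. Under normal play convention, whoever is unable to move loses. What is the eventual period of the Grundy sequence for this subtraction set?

n :  0  1  2  3  4  5  6  7  8  9 10 11 12 13 14 15 16 17 18 19 20 21 22 23 24 25
G :  0  1  0  1  0  1  2  3  2  3  2  3  0  1  0  1  0  1  2  3  2  3  2  3  0  1
G(n+12) = G(n) holds for n = 0,…,8 (a full window of length max(S) = 9), so the sequence is purely periodic with period 12.

12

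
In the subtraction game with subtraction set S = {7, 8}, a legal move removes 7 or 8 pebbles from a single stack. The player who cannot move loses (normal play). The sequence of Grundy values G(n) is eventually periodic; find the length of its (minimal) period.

15

n :  0  1  2  3  4  5  6  7  8  9 10 11 12 13 14 15 16 17 18 19 20 21 22 23 24 25 26 27 28 29 30 31
G :  0  0  0  0  0  0  0  1  1  1  1  1  1  1  2  0  0  0  0  0  0  0  1  1  1  1  1  1  1  2  0  0
G(n+15) = G(n) holds for n = 0,…,7 (a full window of length max(S) = 8), so the sequence is purely periodic with period 15.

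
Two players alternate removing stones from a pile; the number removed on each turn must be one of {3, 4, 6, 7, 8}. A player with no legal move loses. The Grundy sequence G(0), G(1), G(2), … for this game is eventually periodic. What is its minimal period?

11

G(0) = 0
G(1) = mex{} = 0
G(2) = mex{} = 0
G(3) = mex{0} = 1
G(4) = mex{0,0} = 1
G(5) = mex{0,0} = 1
G(6) = mex{1,0,0} = 2
G(7) = mex{1,1,0,0} = 2
G(8) = mex{1,1,0,0,0} = 2
G(9) = mex{2,1,1,0,0} = 3
G(10) = mex{2,2,1,1,0} = 3
G(11) = mex{2,2,1,1,1} = 0
G(12) = mex{3,2,2,1,1} = 0
G(13) = mex{3,3,2,2,1} = 0
G(14) = mex{0,3,2,2,2} = 1
G(15) = mex{0,0,3,2,2} = 1
G(16) = mex{0,0,3,3,2} = 1
G(17) = mex{1,0,0,3,3} = 2
G(18) = mex{1,1,0,0,3} = 2
G(19) = mex{1,1,0,0,0} = 2
G(20) = mex{2,1,1,0,0} = 3
G(21) = mex{2,2,1,1,0} = 3
G(22) = mex{2,2,1,1,1} = 0
G(23) = mex{3,2,2,1,1} = 0
G(n+11) = G(n) holds for n = 0,…,7 (a full window of length max(S) = 8), so the sequence is purely periodic with period 11.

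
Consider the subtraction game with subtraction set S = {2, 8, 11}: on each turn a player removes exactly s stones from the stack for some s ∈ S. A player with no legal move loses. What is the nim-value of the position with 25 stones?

1

n :  0  1  2  3  4  5  6  7  8  9 10 11 12 13 14 15 16 17 18 19 20 21 22 23 24 25
G :  0  0  1  1  0  0  1  1  2  2  0  3  1  2  0  3  1  0  2  1  0  3  1  0  0  1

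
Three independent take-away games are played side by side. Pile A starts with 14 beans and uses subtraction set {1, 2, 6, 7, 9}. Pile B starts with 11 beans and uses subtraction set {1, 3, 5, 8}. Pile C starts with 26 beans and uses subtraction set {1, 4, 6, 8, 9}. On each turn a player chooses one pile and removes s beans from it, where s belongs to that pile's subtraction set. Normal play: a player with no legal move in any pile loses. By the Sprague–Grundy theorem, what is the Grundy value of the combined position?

Pile A, S = {1, 2, 6, 7, 9}:
n :  0  1  2  3  4  5  6  7  8  9 10 11 12 13 14
G :  0  1  2  0  1  2  3  4  0  1  2  0  1  2  3
G_A(14) = 3.
Pile B, S = {1, 3, 5, 8}:
G(0) = 0
G(1) = mex{0} = 1
G(2) = mex{1} = 0
G(3) = mex{0,0} = 1
G(4) = mex{1,1} = 0
G(5) = mex{0,0,0} = 1
G(6) = mex{1,1,1} = 0
G(7) = mex{0,0,0} = 1
G(8) = mex{1,1,1,0} = 2
G(9) = mex{2,0,0,1} = 3
G(10) = mex{3,1,1,0} = 2
G(11) = mex{2,2,0,1} = 3
G_B(11) = 3.
Pile C, S = {1, 4, 6, 8, 9}:
G(0) = 0
G(1) = mex{0} = 1
G(2) = mex{1} = 0
G(3) = mex{0} = 1
G(4) = mex{1,0} = 2
G(5) = mex{2,1} = 0
G(6) = mex{0,0,0} = 1
G(7) = mex{1,1,1} = 0
G(8) = mex{0,2,0,0} = 1
G(9) = mex{1,0,1,1,0} = 2
G(10) = mex{2,1,2,0,1} = 3
G(11) = mex{3,0,0,1,0} = 2
G(12) = mex{2,1,1,2,1} = 0
G(13) = mex{0,2,0,0,2} = 1
G(14) = mex{1,3,1,1,0} = 2
G(15) = mex{2,2,2,0,1} = 3
G(16) = mex{3,0,3,1,0} = 2
G(17) = mex{2,1,2,2,1} = 0
G(18) = mex{0,2,0,3,2} = 1
G(19) = mex{1,3,1,2,3} = 0
G(20) = mex{0,2,2,0,2} = 1
G(21) = mex{1,0,3,1,0} = 2
G(22) = mex{2,1,2,2,1} = 0
G(23) = mex{0,0,0,3,2} = 1
G(24) = mex{1,1,1,2,3} = 0
G(25) = mex{0,2,0,0,2} = 1
G(26) = mex{1,0,1,1,0} = 2
G_C(26) = 2.
Combined Grundy value = 3 ⊕ 3 ⊕ 2 = 2.

2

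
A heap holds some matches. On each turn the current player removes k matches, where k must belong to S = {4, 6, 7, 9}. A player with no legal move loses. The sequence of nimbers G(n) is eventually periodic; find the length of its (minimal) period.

n :  0  1  2  3  4  5  6  7  8  9 10 11 12 13 14 15 16 17 18 19 20 21 22 23 24 25 26 27
G :  0  0  0  0  1  1  1  1  2  2  2  2  3  0  0  0  0  1  1  1  1  2  2  2  2  3  0  0
G(n+13) = G(n) holds for n = 0,…,8 (a full window of length max(S) = 9), so the sequence is purely periodic with period 13.

13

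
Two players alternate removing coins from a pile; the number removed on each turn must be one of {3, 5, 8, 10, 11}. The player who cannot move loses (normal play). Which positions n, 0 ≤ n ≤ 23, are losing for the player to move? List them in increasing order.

G(0) = 0
G(1) = mex{} = 0
G(2) = mex{} = 0
G(3) = mex{0} = 1
G(4) = mex{0} = 1
G(5) = mex{0,0} = 1
G(6) = mex{1,0} = 2
G(7) = mex{1,0} = 2
G(8) = mex{1,1,0} = 2
G(9) = mex{2,1,0} = 3
G(10) = mex{2,1,0,0} = 3
G(11) = mex{2,2,1,0,0} = 3
G(12) = mex{3,2,1,0,0} = 4
G(13) = mex{3,2,1,1,0} = 4
G(14) = mex{3,3,2,1,1} = 0
G(15) = mex{4,3,2,1,1} = 0
G(16) = mex{4,3,2,2,1} = 0
G(17) = mex{0,4,3,2,2} = 1
G(18) = mex{0,4,3,2,2} = 1
G(19) = mex{0,0,3,3,2} = 1
G(20) = mex{1,0,4,3,3} = 2
G(21) = mex{1,0,4,3,3} = 2
G(22) = mex{1,1,0,4,3} = 2
G(23) = mex{2,1,0,4,4} = 3
P-positions are exactly the n with G(n) = 0.

0, 1, 2, 14, 15, 16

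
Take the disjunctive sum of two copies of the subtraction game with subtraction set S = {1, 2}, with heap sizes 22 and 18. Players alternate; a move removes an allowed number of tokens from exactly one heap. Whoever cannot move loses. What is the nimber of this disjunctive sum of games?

All heaps use S = {1, 2}:
G(0) = 0
G(1) = mex{0} = 1
G(2) = mex{1,0} = 2
G(3) = mex{2,1} = 0
G(4) = mex{0,2} = 1
G(5) = mex{1,0} = 2
G(6) = mex{2,1} = 0
G(7) = mex{0,2} = 1
G(8) = mex{1,0} = 2
G(9) = mex{2,1} = 0
G(10) = mex{0,2} = 1
G(11) = mex{1,0} = 2
G(12) = mex{2,1} = 0
G(13) = mex{0,2} = 1
G(14) = mex{1,0} = 2
G(15) = mex{2,1} = 0
G(16) = mex{0,2} = 1
G(17) = mex{1,0} = 2
G(18) = mex{2,1} = 0
G(19) = mex{0,2} = 1
G(20) = mex{1,0} = 2
G(21) = mex{2,1} = 0
G(22) = mex{0,2} = 1
Heap A: G(22) = 1.
Heap B: G(18) = 0.
Combined Grundy value = 1 ⊕ 0 = 1.

1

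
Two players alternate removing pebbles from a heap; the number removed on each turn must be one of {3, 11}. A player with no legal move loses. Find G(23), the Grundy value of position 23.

1

n :  0  1  2  3  4  5  6  7  8  9 10 11 12 13 14 15 16 17 18 19 20 21 22 23
G :  0  0  0  1  1  1  0  0  0  1  1  1  2  2  0  0  0  1  1  1  0  0  0  1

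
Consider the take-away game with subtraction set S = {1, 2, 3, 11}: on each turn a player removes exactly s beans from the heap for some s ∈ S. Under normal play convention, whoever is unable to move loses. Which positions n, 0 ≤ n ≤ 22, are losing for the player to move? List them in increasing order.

G(0) = 0
G(1) = mex{0} = 1
G(2) = mex{1,0} = 2
G(3) = mex{2,1,0} = 3
G(4) = mex{3,2,1} = 0
G(5) = mex{0,3,2} = 1
G(6) = mex{1,0,3} = 2
G(7) = mex{2,1,0} = 3
G(8) = mex{3,2,1} = 0
G(9) = mex{0,3,2} = 1
G(10) = mex{1,0,3} = 2
G(11) = mex{2,1,0,0} = 3
G(12) = mex{3,2,1,1} = 0
G(13) = mex{0,3,2,2} = 1
G(14) = mex{1,0,3,3} = 2
G(15) = mex{2,1,0,0} = 3
G(16) = mex{3,2,1,1} = 0
G(17) = mex{0,3,2,2} = 1
G(18) = mex{1,0,3,3} = 2
G(19) = mex{2,1,0,0} = 3
G(20) = mex{3,2,1,1} = 0
G(21) = mex{0,3,2,2} = 1
G(22) = mex{1,0,3,3} = 2
P-positions are exactly the n with G(n) = 0.

0, 4, 8, 12, 16, 20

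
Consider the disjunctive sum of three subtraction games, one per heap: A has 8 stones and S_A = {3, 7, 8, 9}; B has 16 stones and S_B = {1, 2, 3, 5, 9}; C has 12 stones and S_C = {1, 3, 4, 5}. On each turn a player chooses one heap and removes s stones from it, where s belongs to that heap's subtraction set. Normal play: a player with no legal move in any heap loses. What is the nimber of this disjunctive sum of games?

Heap A, S = {3, 7, 8, 9}:
n : 0 1 2 3 4 5 6 7 8
G : 0 0 0 1 1 1 0 2 2
G_A(8) = 2.
Heap B, S = {1, 2, 3, 5, 9}:
G(0) = 0
G(1) = mex{0} = 1
G(2) = mex{1,0} = 2
G(3) = mex{2,1,0} = 3
G(4) = mex{3,2,1} = 0
G(5) = mex{0,3,2,0} = 1
G(6) = mex{1,0,3,1} = 2
G(7) = mex{2,1,0,2} = 3
G(8) = mex{3,2,1,3} = 0
G(9) = mex{0,3,2,0,0} = 1
G(10) = mex{1,0,3,1,1} = 2
G(11) = mex{2,1,0,2,2} = 3
G(12) = mex{3,2,1,3,3} = 0
G(13) = mex{0,3,2,0,0} = 1
G(14) = mex{1,0,3,1,1} = 2
G(15) = mex{2,1,0,2,2} = 3
G(16) = mex{3,2,1,3,3} = 0
G_B(16) = 0.
Heap C, S = {1, 3, 4, 5}:
G(0) = 0
G(1) = mex{0} = 1
G(2) = mex{1} = 0
G(3) = mex{0,0} = 1
G(4) = mex{1,1,0} = 2
G(5) = mex{2,0,1,0} = 3
G(6) = mex{3,1,0,1} = 2
G(7) = mex{2,2,1,0} = 3
G(8) = mex{3,3,2,1} = 0
G(9) = mex{0,2,3,2} = 1
G(10) = mex{1,3,2,3} = 0
G(11) = mex{0,0,3,2} = 1
G(12) = mex{1,1,0,3} = 2
G_C(12) = 2.
Combined Grundy value = 2 ⊕ 0 ⊕ 2 = 0.

0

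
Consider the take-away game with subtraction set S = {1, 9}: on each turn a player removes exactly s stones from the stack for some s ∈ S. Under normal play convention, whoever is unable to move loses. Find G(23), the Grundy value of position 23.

1

G(0) = 0
G(1) = mex{0} = 1
G(2) = mex{1} = 0
G(3) = mex{0} = 1
G(4) = mex{1} = 0
G(5) = mex{0} = 1
G(6) = mex{1} = 0
G(7) = mex{0} = 1
G(8) = mex{1} = 0
G(9) = mex{0,0} = 1
G(10) = mex{1,1} = 0
G(11) = mex{0,0} = 1
G(12) = mex{1,1} = 0
G(13) = mex{0,0} = 1
G(14) = mex{1,1} = 0
G(15) = mex{0,0} = 1
G(16) = mex{1,1} = 0
G(17) = mex{0,0} = 1
G(18) = mex{1,1} = 0
G(19) = mex{0,0} = 1
G(20) = mex{1,1} = 0
G(21) = mex{0,0} = 1
G(22) = mex{1,1} = 0
G(23) = mex{0,0} = 1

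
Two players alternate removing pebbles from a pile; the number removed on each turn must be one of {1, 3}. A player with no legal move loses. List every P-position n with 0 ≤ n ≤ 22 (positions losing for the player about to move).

n :  0  1  2  3  4  5  6  7  8  9 10 11 12 13 14 15 16 17 18 19 20 21 22
G :  0  1  0  1  0  1  0  1  0  1  0  1  0  1  0  1  0  1  0  1  0  1  0
P-positions are exactly the n with G(n) = 0.

0, 2, 4, 6, 8, 10, 12, 14, 16, 18, 20, 22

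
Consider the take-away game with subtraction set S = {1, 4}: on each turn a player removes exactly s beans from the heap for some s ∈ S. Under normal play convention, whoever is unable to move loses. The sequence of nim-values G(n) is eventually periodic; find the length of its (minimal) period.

5

G(0) = 0
G(1) = mex{0} = 1
G(2) = mex{1} = 0
G(3) = mex{0} = 1
G(4) = mex{1,0} = 2
G(5) = mex{2,1} = 0
G(6) = mex{0,0} = 1
G(7) = mex{1,1} = 0
G(8) = mex{0,2} = 1
G(9) = mex{1,0} = 2
G(10) = mex{2,1} = 0
G(11) = mex{0,0} = 1
G(12) = mex{1,1} = 0
G(13) = mex{0,2} = 1
G(14) = mex{1,0} = 2
G(n+5) = G(n) holds for n = 0,…,3 (a full window of length max(S) = 4), so the sequence is purely periodic with period 5.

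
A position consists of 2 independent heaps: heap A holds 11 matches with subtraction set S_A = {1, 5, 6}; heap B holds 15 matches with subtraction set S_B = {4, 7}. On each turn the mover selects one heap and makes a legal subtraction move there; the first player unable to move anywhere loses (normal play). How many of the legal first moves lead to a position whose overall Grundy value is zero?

Heap A, S = {1, 5, 6}:
G(0) = 0
G(1) = mex{0} = 1
G(2) = mex{1} = 0
G(3) = mex{0} = 1
G(4) = mex{1} = 0
G(5) = mex{0,0} = 1
G(6) = mex{1,1,0} = 2
G(7) = mex{2,0,1} = 3
G(8) = mex{3,1,0} = 2
G(9) = mex{2,0,1} = 3
G(10) = mex{3,1,0} = 2
G(11) = mex{2,2,1} = 0
G_A(11) = 0.
Heap B, S = {4, 7}:
n :  0  1  2  3  4  5  6  7  8  9 10 11 12 13 14 15
G :  0  0  0  0  1  1  1  1  2  2  2  0  0  0  0  1
G_B(15) = 1.
Combined Grundy value = 0 ⊕ 1 = 1.
A winning move leaves total XOR = 0, i.e. changes one component's Grundy value g to g ⊕ X where X is the current total.
Heap A: need g' = 0⊕1 = 1. Options: 11−1→G=2, 11−5→G=2, 11−6→G=1. Hits: 1.
Heap B: need g' = 1⊕1 = 0. Options: 15−4→G=0, 15−7→G=2. Hits: 1.

2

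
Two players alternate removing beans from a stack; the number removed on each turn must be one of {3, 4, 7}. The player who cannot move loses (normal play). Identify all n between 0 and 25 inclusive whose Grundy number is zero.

G(0) = 0
G(1) = mex{} = 0
G(2) = mex{} = 0
G(3) = mex{0} = 1
G(4) = mex{0,0} = 1
G(5) = mex{0,0} = 1
G(6) = mex{1,0} = 2
G(7) = mex{1,1,0} = 2
G(8) = mex{1,1,0} = 2
G(9) = mex{2,1,0} = 3
G(10) = mex{2,2,1} = 0
G(11) = mex{2,2,1} = 0
G(12) = mex{3,2,1} = 0
G(13) = mex{0,3,2} = 1
G(14) = mex{0,0,2} = 1
G(15) = mex{0,0,2} = 1
G(16) = mex{1,0,3} = 2
G(17) = mex{1,1,0} = 2
G(18) = mex{1,1,0} = 2
G(19) = mex{2,1,0} = 3
G(20) = mex{2,2,1} = 0
G(21) = mex{2,2,1} = 0
G(22) = mex{3,2,1} = 0
G(23) = mex{0,3,2} = 1
G(24) = mex{0,0,2} = 1
G(25) = mex{0,0,2} = 1
P-positions are exactly the n with G(n) = 0.

0, 1, 2, 10, 11, 12, 20, 21, 22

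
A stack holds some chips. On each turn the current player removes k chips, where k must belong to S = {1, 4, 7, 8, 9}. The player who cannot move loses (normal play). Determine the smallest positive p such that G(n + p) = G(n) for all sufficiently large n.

15

n :  0  1  2  3  4  5  6  7  8  9 10 11 12 13 14 15 16 17 18 19 20 21 22 23 24 25 26 27 28 29 30 31
G :  0  1  0  1  2  0  1  2  3  2  3  4  5  3  4  0  1  0  1  2  0  1  2  3  2  3  4  5  3  4  0  1
G(n+15) = G(n) holds for n = 0,…,8 (a full window of length max(S) = 9), so the sequence is purely periodic with period 15.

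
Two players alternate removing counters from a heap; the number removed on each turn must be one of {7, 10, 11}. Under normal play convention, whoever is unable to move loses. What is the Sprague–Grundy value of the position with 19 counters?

0

G(0) = 0
G(1) = mex{} = 0
G(2) = mex{} = 0
G(3) = mex{} = 0
G(4) = mex{} = 0
G(5) = mex{} = 0
G(6) = mex{} = 0
G(7) = mex{0} = 1
G(8) = mex{0} = 1
G(9) = mex{0} = 1
G(10) = mex{0,0} = 1
G(11) = mex{0,0,0} = 1
G(12) = mex{0,0,0} = 1
G(13) = mex{0,0,0} = 1
G(14) = mex{1,0,0} = 2
G(15) = mex{1,0,0} = 2
G(16) = mex{1,0,0} = 2
G(17) = mex{1,1,0} = 2
G(18) = mex{1,1,1} = 0
G(19) = mex{1,1,1} = 0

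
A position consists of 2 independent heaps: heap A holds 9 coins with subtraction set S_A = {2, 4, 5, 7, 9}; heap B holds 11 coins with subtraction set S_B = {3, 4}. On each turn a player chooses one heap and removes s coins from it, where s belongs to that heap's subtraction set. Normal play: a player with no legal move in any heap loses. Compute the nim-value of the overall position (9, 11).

5

Heap A, S = {2, 4, 5, 7, 9}:
n : 0 1 2 3 4 5 6 7 8 9
G : 0 0 1 1 2 2 3 3 4 4
G_A(9) = 4.
Heap B, S = {3, 4}:
n :  0  1  2  3  4  5  6  7  8  9 10 11
G :  0  0  0  1  1  1  2  0  0  0  1  1
G_B(11) = 1.
Combined Grundy value = 4 ⊕ 1 = 5.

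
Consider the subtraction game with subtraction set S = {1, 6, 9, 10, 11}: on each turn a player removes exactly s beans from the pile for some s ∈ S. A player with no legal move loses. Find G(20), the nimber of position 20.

n :  0  1  2  3  4  5  6  7  8  9 10 11 12 13 14 15 16 17 18 19 20
G :  0  1  0  1  0  1  2  0  1  2  3  2  3  2  3  4  5  3  4  0  1

1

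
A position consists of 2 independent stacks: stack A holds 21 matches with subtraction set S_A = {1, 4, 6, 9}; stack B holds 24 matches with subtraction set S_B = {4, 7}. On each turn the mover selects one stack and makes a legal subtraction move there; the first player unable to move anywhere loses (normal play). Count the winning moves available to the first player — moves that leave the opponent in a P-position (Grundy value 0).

Stack A, S = {1, 4, 6, 9}:
n :  0  1  2  3  4  5  6  7  8  9 10 11 12 13 14 15 16 17 18 19 20 21
G :  0  1  0  1  2  0  1  0  1  2  0  1  0  1  2  0  1  0  1  2  0  1
G_A(21) = 1.
Stack B, S = {4, 7}:
G(0) = 0
G(1) = mex{} = 0
G(2) = mex{} = 0
G(3) = mex{} = 0
G(4) = mex{0} = 1
G(5) = mex{0} = 1
G(6) = mex{0} = 1
G(7) = mex{0,0} = 1
G(8) = mex{1,0} = 2
G(9) = mex{1,0} = 2
G(10) = mex{1,0} = 2
G(11) = mex{1,1} = 0
G(12) = mex{2,1} = 0
G(13) = mex{2,1} = 0
G(14) = mex{2,1} = 0
G(15) = mex{0,2} = 1
G(16) = mex{0,2} = 1
G(17) = mex{0,2} = 1
G(18) = mex{0,0} = 1
G(19) = mex{1,0} = 2
G(20) = mex{1,0} = 2
G(21) = mex{1,0} = 2
G(22) = mex{1,1} = 0
G(23) = mex{2,1} = 0
G(24) = mex{2,1} = 0
G_B(24) = 0.
Combined Grundy value = 1 ⊕ 0 = 1.
A winning move leaves total XOR = 0, i.e. changes one component's Grundy value g to g ⊕ X where X is the current total.
Stack A: need g' = 1⊕1 = 0. Options: 21−1→G=0, 21−4→G=0, 21−6→G=0, 21−9→G=0. Hits: 4.
Stack B: need g' = 0⊕1 = 1. Options: 24−4→G=2, 24−7→G=1. Hits: 1.

5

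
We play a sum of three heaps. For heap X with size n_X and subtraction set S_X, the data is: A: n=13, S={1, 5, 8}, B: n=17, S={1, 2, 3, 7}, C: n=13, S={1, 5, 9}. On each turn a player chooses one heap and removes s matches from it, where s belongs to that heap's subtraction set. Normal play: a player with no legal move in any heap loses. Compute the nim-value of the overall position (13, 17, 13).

0

Heap A, S = {1, 5, 8}:
G(0) = 0
G(1) = mex{0} = 1
G(2) = mex{1} = 0
G(3) = mex{0} = 1
G(4) = mex{1} = 0
G(5) = mex{0,0} = 1
G(6) = mex{1,1} = 0
G(7) = mex{0,0} = 1
G(8) = mex{1,1,0} = 2
G(9) = mex{2,0,1} = 3
G(10) = mex{3,1,0} = 2
G(11) = mex{2,0,1} = 3
G(12) = mex{3,1,0} = 2
G(13) = mex{2,2,1} = 0
G_A(13) = 0.
Heap B, S = {1, 2, 3, 7}:
n :  0  1  2  3  4  5  6  7  8  9 10 11 12 13 14 15 16 17
G :  0  1  2  3  0  1  2  3  0  1  2  3  0  1  2  3  0  1
G_B(17) = 1.
Heap C, S = {1, 5, 9}:
n :  0  1  2  3  4  5  6  7  8  9 10 11 12 13
G :  0  1  0  1  0  1  0  1  0  1  0  1  0  1
G_C(13) = 1.
Combined Grundy value = 0 ⊕ 1 ⊕ 1 = 0.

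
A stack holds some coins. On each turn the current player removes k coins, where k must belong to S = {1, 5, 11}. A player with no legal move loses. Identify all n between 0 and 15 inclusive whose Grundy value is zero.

0, 2, 4, 6, 8, 10, 12, 14

G(0) = 0
G(1) = mex{0} = 1
G(2) = mex{1} = 0
G(3) = mex{0} = 1
G(4) = mex{1} = 0
G(5) = mex{0,0} = 1
G(6) = mex{1,1} = 0
G(7) = mex{0,0} = 1
G(8) = mex{1,1} = 0
G(9) = mex{0,0} = 1
G(10) = mex{1,1} = 0
G(11) = mex{0,0,0} = 1
G(12) = mex{1,1,1} = 0
G(13) = mex{0,0,0} = 1
G(14) = mex{1,1,1} = 0
G(15) = mex{0,0,0} = 1
P-positions are exactly the n with G(n) = 0.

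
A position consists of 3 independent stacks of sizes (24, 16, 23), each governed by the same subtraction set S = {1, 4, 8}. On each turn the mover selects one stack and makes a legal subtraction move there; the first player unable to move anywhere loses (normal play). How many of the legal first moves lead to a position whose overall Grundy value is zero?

All stacks use S = {1, 4, 8}:
n :  0  1  2  3  4  5  6  7  8  9 10 11 12 13 14 15 16 17 18 19 20 21 22 23 24
G :  0  1  0  1  2  0  1  0  1  2  3  2  0  1  0  1  2  0  1  0  1  2  3  2  0
Stack A: G(24) = 0.
Stack B: G(16) = 2.
Stack C: G(23) = 2.
Combined Grundy value = 0 ⊕ 2 ⊕ 2 = 0.
A winning move leaves total XOR = 0, i.e. changes one component's Grundy value g to g ⊕ X where X is the current total.
Stack A: target g' = 0⊕0 = 0, but every legal move changes the Grundy value (mex property), so 0 moves.
Stack B: target g' = 2⊕0 = 2, but every legal move changes the Grundy value (mex property), so 0 moves.
Stack C: target g' = 2⊕0 = 2, but every legal move changes the Grundy value (mex property), so 0 moves.

0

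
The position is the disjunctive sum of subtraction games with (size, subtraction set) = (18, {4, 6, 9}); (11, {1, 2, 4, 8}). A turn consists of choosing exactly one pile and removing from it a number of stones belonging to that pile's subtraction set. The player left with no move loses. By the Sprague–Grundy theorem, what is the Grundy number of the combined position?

Pile A, S = {4, 6, 9}:
n :  0  1  2  3  4  5  6  7  8  9 10 11 12 13 14 15 16 17 18
G :  0  0  0  0  1  1  1  1  2  2  2  2  3  0  0  0  0  1  1
G_A(18) = 1.
Pile B, S = {1, 2, 4, 8}:
G(0) = 0
G(1) = mex{0} = 1
G(2) = mex{1,0} = 2
G(3) = mex{2,1} = 0
G(4) = mex{0,2,0} = 1
G(5) = mex{1,0,1} = 2
G(6) = mex{2,1,2} = 0
G(7) = mex{0,2,0} = 1
G(8) = mex{1,0,1,0} = 2
G(9) = mex{2,1,2,1} = 0
G(10) = mex{0,2,0,2} = 1
G(11) = mex{1,0,1,0} = 2
G_B(11) = 2.
Combined Grundy value = 1 ⊕ 2 = 3.

3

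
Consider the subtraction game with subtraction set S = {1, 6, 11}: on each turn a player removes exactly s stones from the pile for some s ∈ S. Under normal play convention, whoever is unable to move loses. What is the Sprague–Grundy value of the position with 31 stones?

0

G(0) = 0
G(1) = mex{0} = 1
G(2) = mex{1} = 0
G(3) = mex{0} = 1
G(4) = mex{1} = 0
G(5) = mex{0} = 1
G(6) = mex{1,0} = 2
G(7) = mex{2,1} = 0
G(8) = mex{0,0} = 1
G(9) = mex{1,1} = 0
G(10) = mex{0,0} = 1
G(11) = mex{1,1,0} = 2
G(12) = mex{2,2,1} = 0
G(13) = mex{0,0,0} = 1
G(14) = mex{1,1,1} = 0
G(15) = mex{0,0,0} = 1
G(16) = mex{1,1,1} = 0
G(17) = mex{0,2,2} = 1
G(18) = mex{1,0,0} = 2
G(19) = mex{2,1,1} = 0
G(20) = mex{0,0,0} = 1
G(21) = mex{1,1,1} = 0
G(22) = mex{0,0,2} = 1
G(23) = mex{1,1,0} = 2
G(24) = mex{2,2,1} = 0
G(25) = mex{0,0,0} = 1
G(26) = mex{1,1,1} = 0
G(27) = mex{0,0,0} = 1
G(28) = mex{1,1,1} = 0
G(29) = mex{0,2,2} = 1
G(30) = mex{1,0,0} = 2
G(31) = mex{2,1,1} = 0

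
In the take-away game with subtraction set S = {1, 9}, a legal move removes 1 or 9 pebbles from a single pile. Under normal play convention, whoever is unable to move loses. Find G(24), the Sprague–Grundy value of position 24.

n :  0  1  2  3  4  5  6  7  8  9 10 11 12 13 14 15 16 17 18 19 20 21 22 23 24
G :  0  1  0  1  0  1  0  1  0  1  0  1  0  1  0  1  0  1  0  1  0  1  0  1  0

0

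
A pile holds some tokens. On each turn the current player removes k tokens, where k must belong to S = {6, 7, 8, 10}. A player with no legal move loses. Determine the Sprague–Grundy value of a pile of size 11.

1

n :  0  1  2  3  4  5  6  7  8  9 10 11
G :  0  0  0  0  0  0  1  1  1  1  1  1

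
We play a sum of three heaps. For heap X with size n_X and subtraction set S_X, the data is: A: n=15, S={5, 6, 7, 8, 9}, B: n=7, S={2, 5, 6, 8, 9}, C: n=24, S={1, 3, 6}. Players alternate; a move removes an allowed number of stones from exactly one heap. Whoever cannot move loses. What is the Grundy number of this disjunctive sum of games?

Heap A, S = {5, 6, 7, 8, 9}:
G(0) = 0
G(1) = mex{} = 0
G(2) = mex{} = 0
G(3) = mex{} = 0
G(4) = mex{} = 0
G(5) = mex{0} = 1
G(6) = mex{0,0} = 1
G(7) = mex{0,0,0} = 1
G(8) = mex{0,0,0,0} = 1
G(9) = mex{0,0,0,0,0} = 1
G(10) = mex{1,0,0,0,0} = 2
G(11) = mex{1,1,0,0,0} = 2
G(12) = mex{1,1,1,0,0} = 2
G(13) = mex{1,1,1,1,0} = 2
G(14) = mex{1,1,1,1,1} = 0
G(15) = mex{2,1,1,1,1} = 0
G_A(15) = 0.
Heap B, S = {2, 5, 6, 8, 9}:
n : 0 1 2 3 4 5 6 7
G : 0 0 1 1 0 2 1 3
G_B(7) = 3.
Heap C, S = {1, 3, 6}:
n :  0  1  2  3  4  5  6  7  8  9 10 11 12 13 14 15 16 17 18 19 20 21 22 23 24
G :  0  1  0  1  0  1  2  3  2  0  1  0  1  0  1  2  3  2  0  1  0  1  0  1  2
G_C(24) = 2.
Combined Grundy value = 0 ⊕ 3 ⊕ 2 = 1.

1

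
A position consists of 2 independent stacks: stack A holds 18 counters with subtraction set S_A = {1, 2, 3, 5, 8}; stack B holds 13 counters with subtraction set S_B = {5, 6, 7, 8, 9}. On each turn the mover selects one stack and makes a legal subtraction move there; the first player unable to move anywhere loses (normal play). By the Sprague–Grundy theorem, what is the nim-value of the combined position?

6

Stack A, S = {1, 2, 3, 5, 8}:
n :  0  1  2  3  4  5  6  7  8  9 10 11 12 13 14 15 16 17 18
G :  0  1  2  3  0  1  2  3  4  5  0  1  2  3  0  1  2  3  4
G_A(18) = 4.
Stack B, S = {5, 6, 7, 8, 9}:
G(0) = 0
G(1) = mex{} = 0
G(2) = mex{} = 0
G(3) = mex{} = 0
G(4) = mex{} = 0
G(5) = mex{0} = 1
G(6) = mex{0,0} = 1
G(7) = mex{0,0,0} = 1
G(8) = mex{0,0,0,0} = 1
G(9) = mex{0,0,0,0,0} = 1
G(10) = mex{1,0,0,0,0} = 2
G(11) = mex{1,1,0,0,0} = 2
G(12) = mex{1,1,1,0,0} = 2
G(13) = mex{1,1,1,1,0} = 2
G_B(13) = 2.
Combined Grundy value = 4 ⊕ 2 = 6.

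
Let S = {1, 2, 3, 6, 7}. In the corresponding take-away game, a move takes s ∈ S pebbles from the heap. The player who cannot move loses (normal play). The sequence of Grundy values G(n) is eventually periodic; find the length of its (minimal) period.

n :  0  1  2  3  4  5  6  7  8  9 10 11 12 13 14
G :  0  1  2  3  0  1  2  3  0  1  2  3  0  1  2
G(n+4) = G(n) holds for n = 0,…,6 (a full window of length max(S) = 7), so the sequence is purely periodic with period 4.

4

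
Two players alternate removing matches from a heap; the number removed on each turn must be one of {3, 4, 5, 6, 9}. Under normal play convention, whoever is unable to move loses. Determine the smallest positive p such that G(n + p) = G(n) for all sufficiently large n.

12

n :  0  1  2  3  4  5  6  7  8  9 10 11 12 13 14 15 16 17 18 19 20 21 22 23 24 25
G :  0  0  0  1  1  1  2  2  2  3  3  3  0  0  0  1  1  1  2  2  2  3  3  3  0  0
G(n+12) = G(n) holds for n = 0,…,8 (a full window of length max(S) = 9), so the sequence is purely periodic with period 12.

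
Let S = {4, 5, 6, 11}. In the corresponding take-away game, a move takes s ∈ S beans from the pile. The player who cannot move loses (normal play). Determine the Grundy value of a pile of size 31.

n :  0  1  2  3  4  5  6  7  8  9 10 11 12 13 14 15 16 17 18 19 20 21 22 23 24 25 26 27 28 29 30 31
G :  0  0  0  0  1  1  1  1  2  2  0  2  3  3  1  3  4  0  0  0  0  1  1  1  1  2  2  0  2  3  3  1

1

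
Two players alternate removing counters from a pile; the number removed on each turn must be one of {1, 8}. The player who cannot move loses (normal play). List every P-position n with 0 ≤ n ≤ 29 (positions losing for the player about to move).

n :  0  1  2  3  4  5  6  7  8  9 10 11 12 13 14 15 16 17 18 19 20 21 22 23 24 25 26 27 28 29
G :  0  1  0  1  0  1  0  1  2  0  1  0  1  0  1  0  1  2  0  1  0  1  0  1  0  1  2  0  1  0
P-positions are exactly the n with G(n) = 0.

0, 2, 4, 6, 9, 11, 13, 15, 18, 20, 22, 24, 27, 29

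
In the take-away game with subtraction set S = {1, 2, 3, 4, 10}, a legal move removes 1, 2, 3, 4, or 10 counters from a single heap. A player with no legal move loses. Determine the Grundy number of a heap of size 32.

5

G(0) = 0
G(1) = mex{0} = 1
G(2) = mex{1,0} = 2
G(3) = mex{2,1,0} = 3
G(4) = mex{3,2,1,0} = 4
G(5) = mex{4,3,2,1} = 0
G(6) = mex{0,4,3,2} = 1
G(7) = mex{1,0,4,3} = 2
G(8) = mex{2,1,0,4} = 3
G(9) = mex{3,2,1,0} = 4
G(10) = mex{4,3,2,1,0} = 5
G(11) = mex{5,4,3,2,1} = 0
G(12) = mex{0,5,4,3,2} = 1
G(13) = mex{1,0,5,4,3} = 2
G(14) = mex{2,1,0,5,4} = 3
G(15) = mex{3,2,1,0,0} = 4
G(16) = mex{4,3,2,1,1} = 0
G(17) = mex{0,4,3,2,2} = 1
G(18) = mex{1,0,4,3,3} = 2
G(19) = mex{2,1,0,4,4} = 3
G(20) = mex{3,2,1,0,5} = 4
G(21) = mex{4,3,2,1,0} = 5
G(22) = mex{5,4,3,2,1} = 0
G(23) = mex{0,5,4,3,2} = 1
G(24) = mex{1,0,5,4,3} = 2
G(25) = mex{2,1,0,5,4} = 3
G(26) = mex{3,2,1,0,0} = 4
G(27) = mex{4,3,2,1,1} = 0
G(28) = mex{0,4,3,2,2} = 1
G(29) = mex{1,0,4,3,3} = 2
G(30) = mex{2,1,0,4,4} = 3
G(31) = mex{3,2,1,0,5} = 4
G(32) = mex{4,3,2,1,0} = 5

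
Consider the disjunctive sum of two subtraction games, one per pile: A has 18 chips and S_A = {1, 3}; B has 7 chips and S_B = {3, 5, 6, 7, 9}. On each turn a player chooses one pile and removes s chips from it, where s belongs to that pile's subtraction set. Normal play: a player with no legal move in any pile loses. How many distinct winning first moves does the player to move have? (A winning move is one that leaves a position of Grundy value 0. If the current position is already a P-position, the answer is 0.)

Pile A, S = {1, 3}:
G(0) = 0
G(1) = mex{0} = 1
G(2) = mex{1} = 0
G(3) = mex{0,0} = 1
G(4) = mex{1,1} = 0
G(5) = mex{0,0} = 1
G(6) = mex{1,1} = 0
G(7) = mex{0,0} = 1
G(8) = mex{1,1} = 0
G(9) = mex{0,0} = 1
G(10) = mex{1,1} = 0
G(11) = mex{0,0} = 1
G(12) = mex{1,1} = 0
G(13) = mex{0,0} = 1
G(14) = mex{1,1} = 0
G(15) = mex{0,0} = 1
G(16) = mex{1,1} = 0
G(17) = mex{0,0} = 1
G(18) = mex{1,1} = 0
G_A(18) = 0.
Pile B, S = {3, 5, 6, 7, 9}:
G(0) = 0
G(1) = mex{} = 0
G(2) = mex{} = 0
G(3) = mex{0} = 1
G(4) = mex{0} = 1
G(5) = mex{0,0} = 1
G(6) = mex{1,0,0} = 2
G(7) = mex{1,0,0,0} = 2
G_B(7) = 2.
Combined Grundy value = 0 ⊕ 2 = 2.
A winning move leaves total XOR = 0, i.e. changes one component's Grundy value g to g ⊕ X where X is the current total.
Pile A: need g' = 0⊕2 = 2. Options: 18−1→G=1, 18−3→G=1. Hits: 0.
Pile B: need g' = 2⊕2 = 0. Options: 7−3→G=1, 7−5→G=0, 7−6→G=0, 7−7→G=0. Hits: 3.

3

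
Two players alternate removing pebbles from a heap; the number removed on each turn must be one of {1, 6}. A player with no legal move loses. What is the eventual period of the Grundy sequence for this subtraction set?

n :  0  1  2  3  4  5  6  7  8  9 10 11 12 13 14 15
G :  0  1  0  1  0  1  2  0  1  0  1  0  1  2  0  1
G(n+7) = G(n) holds for n = 0,…,5 (a full window of length max(S) = 6), so the sequence is purely periodic with period 7.

7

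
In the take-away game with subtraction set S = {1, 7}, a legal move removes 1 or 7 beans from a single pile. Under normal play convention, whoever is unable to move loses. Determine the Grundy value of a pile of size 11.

1

n :  0  1  2  3  4  5  6  7  8  9 10 11
G :  0  1  0  1  0  1  0  1  0  1  0  1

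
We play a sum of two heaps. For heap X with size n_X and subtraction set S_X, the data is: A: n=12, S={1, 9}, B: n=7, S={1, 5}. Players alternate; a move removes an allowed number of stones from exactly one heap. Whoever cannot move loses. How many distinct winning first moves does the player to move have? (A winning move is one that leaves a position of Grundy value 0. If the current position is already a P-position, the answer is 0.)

Heap A, S = {1, 9}:
n :  0  1  2  3  4  5  6  7  8  9 10 11 12
G :  0  1  0  1  0  1  0  1  0  1  0  1  0
G_A(12) = 0.
Heap B, S = {1, 5}:
G(0) = 0
G(1) = mex{0} = 1
G(2) = mex{1} = 0
G(3) = mex{0} = 1
G(4) = mex{1} = 0
G(5) = mex{0,0} = 1
G(6) = mex{1,1} = 0
G(7) = mex{0,0} = 1
G_B(7) = 1.
Combined Grundy value = 0 ⊕ 1 = 1.
A winning move leaves total XOR = 0, i.e. changes one component's Grundy value g to g ⊕ X where X is the current total.
Heap A: need g' = 0⊕1 = 1. Options: 12−1→G=1, 12−9→G=1. Hits: 2.
Heap B: need g' = 1⊕1 = 0. Options: 7−1→G=0, 7−5→G=0. Hits: 2.

4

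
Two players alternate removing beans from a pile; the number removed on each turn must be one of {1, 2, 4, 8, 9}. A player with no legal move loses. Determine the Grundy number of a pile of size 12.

3

G(0) = 0
G(1) = mex{0} = 1
G(2) = mex{1,0} = 2
G(3) = mex{2,1} = 0
G(4) = mex{0,2,0} = 1
G(5) = mex{1,0,1} = 2
G(6) = mex{2,1,2} = 0
G(7) = mex{0,2,0} = 1
G(8) = mex{1,0,1,0} = 2
G(9) = mex{2,1,2,1,0} = 3
G(10) = mex{3,2,0,2,1} = 4
G(11) = mex{4,3,1,0,2} = 5
G(12) = mex{5,4,2,1,0} = 3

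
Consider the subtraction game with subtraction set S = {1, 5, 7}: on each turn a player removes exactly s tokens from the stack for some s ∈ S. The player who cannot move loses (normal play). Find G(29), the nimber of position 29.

1

n :  0  1  2  3  4  5  6  7  8  9 10 11 12 13 14 15 16 17 18 19 20 21 22 23 24 25 26 27 28 29
G :  0  1  0  1  0  1  0  1  0  1  0  1  0  1  0  1  0  1  0  1  0  1  0  1  0  1  0  1  0  1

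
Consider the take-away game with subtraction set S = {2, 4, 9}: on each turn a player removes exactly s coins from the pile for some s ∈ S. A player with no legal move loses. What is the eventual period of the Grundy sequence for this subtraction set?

G(0) = 0
G(1) = mex{} = 0
G(2) = mex{0} = 1
G(3) = mex{0} = 1
G(4) = mex{1,0} = 2
G(5) = mex{1,0} = 2
G(6) = mex{2,1} = 0
G(7) = mex{2,1} = 0
G(8) = mex{0,2} = 1
G(9) = mex{0,2,0} = 1
G(10) = mex{1,0,0} = 2
G(11) = mex{1,0,1} = 2
G(12) = mex{2,1,1} = 0
G(13) = mex{2,1,2} = 0
G(14) = mex{0,2,2} = 1
G(15) = mex{0,2,0} = 1
G(16) = mex{1,0,0} = 2
G(n+6) = G(n) holds for n = 0,…,8 (a full window of length max(S) = 9), so the sequence is purely periodic with period 6.

6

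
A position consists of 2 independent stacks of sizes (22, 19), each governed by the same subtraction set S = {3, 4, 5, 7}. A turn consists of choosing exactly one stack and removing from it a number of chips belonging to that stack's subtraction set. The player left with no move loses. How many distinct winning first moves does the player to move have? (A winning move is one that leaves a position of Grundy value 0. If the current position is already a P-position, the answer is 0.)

2

All stacks use S = {3, 4, 5, 7}:
G(0) = 0
G(1) = mex{} = 0
G(2) = mex{} = 0
G(3) = mex{0} = 1
G(4) = mex{0,0} = 1
G(5) = mex{0,0,0} = 1
G(6) = mex{1,0,0} = 2
G(7) = mex{1,1,0,0} = 2
G(8) = mex{1,1,1,0} = 2
G(9) = mex{2,1,1,0} = 3
G(10) = mex{2,2,1,1} = 0
G(11) = mex{2,2,2,1} = 0
G(12) = mex{3,2,2,1} = 0
G(13) = mex{0,3,2,2} = 1
G(14) = mex{0,0,3,2} = 1
G(15) = mex{0,0,0,2} = 1
G(16) = mex{1,0,0,3} = 2
G(17) = mex{1,1,0,0} = 2
G(18) = mex{1,1,1,0} = 2
G(19) = mex{2,1,1,0} = 3
G(20) = mex{2,2,1,1} = 0
G(21) = mex{2,2,2,1} = 0
G(22) = mex{3,2,2,1} = 0
Stack A: G(22) = 0.
Stack B: G(19) = 3.
Combined Grundy value = 0 ⊕ 3 = 3.
A winning move leaves total XOR = 0, i.e. changes one component's Grundy value g to g ⊕ X where X is the current total.
Stack A: need g' = 0⊕3 = 3. Options: 22−3→G=3, 22−4→G=2, 22−5→G=2, 22−7→G=1. Hits: 1.
Stack B: need g' = 3⊕3 = 0. Options: 19−3→G=2, 19−4→G=1, 19−5→G=1, 19−7→G=0. Hits: 1.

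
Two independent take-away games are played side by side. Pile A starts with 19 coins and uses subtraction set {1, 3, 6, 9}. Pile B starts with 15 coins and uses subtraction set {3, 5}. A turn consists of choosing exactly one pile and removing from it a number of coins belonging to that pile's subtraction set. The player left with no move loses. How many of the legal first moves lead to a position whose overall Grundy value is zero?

Pile A, S = {1, 3, 6, 9}:
n :  0  1  2  3  4  5  6  7  8  9 10 11 12 13 14 15 16 17 18 19
G :  0  1  0  1  0  1  2  3  2  3  2  3  0  1  0  1  0  1  2  3
G_A(19) = 3.
Pile B, S = {3, 5}:
G(0) = 0
G(1) = mex{} = 0
G(2) = mex{} = 0
G(3) = mex{0} = 1
G(4) = mex{0} = 1
G(5) = mex{0,0} = 1
G(6) = mex{1,0} = 2
G(7) = mex{1,0} = 2
G(8) = mex{1,1} = 0
G(9) = mex{2,1} = 0
G(10) = mex{2,1} = 0
G(11) = mex{0,2} = 1
G(12) = mex{0,2} = 1
G(13) = mex{0,0} = 1
G(14) = mex{1,0} = 2
G(15) = mex{1,0} = 2
G_B(15) = 2.
Combined Grundy value = 3 ⊕ 2 = 1.
A winning move leaves total XOR = 0, i.e. changes one component's Grundy value g to g ⊕ X where X is the current total.
Pile A: need g' = 3⊕1 = 2. Options: 19−1→G=2, 19−3→G=0, 19−6→G=1, 19−9→G=2. Hits: 2.
Pile B: need g' = 2⊕1 = 3. Options: 15−3→G=1, 15−5→G=0. Hits: 0.

2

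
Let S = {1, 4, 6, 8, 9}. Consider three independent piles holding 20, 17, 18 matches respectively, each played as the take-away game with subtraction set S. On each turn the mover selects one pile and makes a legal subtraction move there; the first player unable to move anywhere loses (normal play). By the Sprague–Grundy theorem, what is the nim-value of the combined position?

All piles use S = {1, 4, 6, 8, 9}:
G(0) = 0
G(1) = mex{0} = 1
G(2) = mex{1} = 0
G(3) = mex{0} = 1
G(4) = mex{1,0} = 2
G(5) = mex{2,1} = 0
G(6) = mex{0,0,0} = 1
G(7) = mex{1,1,1} = 0
G(8) = mex{0,2,0,0} = 1
G(9) = mex{1,0,1,1,0} = 2
G(10) = mex{2,1,2,0,1} = 3
G(11) = mex{3,0,0,1,0} = 2
G(12) = mex{2,1,1,2,1} = 0
G(13) = mex{0,2,0,0,2} = 1
G(14) = mex{1,3,1,1,0} = 2
G(15) = mex{2,2,2,0,1} = 3
G(16) = mex{3,0,3,1,0} = 2
G(17) = mex{2,1,2,2,1} = 0
G(18) = mex{0,2,0,3,2} = 1
G(19) = mex{1,3,1,2,3} = 0
G(20) = mex{0,2,2,0,2} = 1
Pile A: G(20) = 1.
Pile B: G(17) = 0.
Pile C: G(18) = 1.
Combined Grundy value = 1 ⊕ 0 ⊕ 1 = 0.

0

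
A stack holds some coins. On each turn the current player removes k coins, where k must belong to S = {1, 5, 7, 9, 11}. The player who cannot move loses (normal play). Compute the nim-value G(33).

1

n :  0  1  2  3  4  5  6  7  8  9 10 11 12 13 14 15 16 17 18 19 20 21 22 23 24 25 26 27 28 29 30 31 32 33
G :  0  1  0  1  0  1  0  1  0  1  0  1  0  1  0  1  0  1  0  1  0  1  0  1  0  1  0  1  0  1  0  1  0  1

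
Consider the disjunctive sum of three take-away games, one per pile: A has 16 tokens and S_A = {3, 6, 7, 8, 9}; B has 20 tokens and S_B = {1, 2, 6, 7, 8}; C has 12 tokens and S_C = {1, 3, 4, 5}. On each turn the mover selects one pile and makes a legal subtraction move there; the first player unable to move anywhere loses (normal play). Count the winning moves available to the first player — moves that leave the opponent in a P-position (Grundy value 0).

Pile A, S = {3, 6, 7, 8, 9}:
n :  0  1  2  3  4  5  6  7  8  9 10 11 12 13 14 15 16
G :  0  0  0  1  1  1  2  2  2  3  3  3  0  0  0  1  1
G_A(16) = 1.
Pile B, S = {1, 2, 6, 7, 8}:
n :  0  1  2  3  4  5  6  7  8  9 10 11 12 13 14 15 16 17 18 19 20
G :  0  1  2  0  1  2  3  4  5  3  4  5  0  1  2  0  1  2  3  4  5
G_B(20) = 5.
Pile C, S = {1, 3, 4, 5}:
G(0) = 0
G(1) = mex{0} = 1
G(2) = mex{1} = 0
G(3) = mex{0,0} = 1
G(4) = mex{1,1,0} = 2
G(5) = mex{2,0,1,0} = 3
G(6) = mex{3,1,0,1} = 2
G(7) = mex{2,2,1,0} = 3
G(8) = mex{3,3,2,1} = 0
G(9) = mex{0,2,3,2} = 1
G(10) = mex{1,3,2,3} = 0
G(11) = mex{0,0,3,2} = 1
G(12) = mex{1,1,0,3} = 2
G_C(12) = 2.
Combined Grundy value = 1 ⊕ 5 ⊕ 2 = 6.
A winning move leaves total XOR = 0, i.e. changes one component's Grundy value g to g ⊕ X where X is the current total.
Pile A: need g' = 1⊕6 = 7. Options: 16−3→G=0, 16−6→G=3, 16−7→G=3, 16−8→G=2, 16−9→G=2. Hits: 0.
Pile B: need g' = 5⊕6 = 3. Options: 20−1→G=4, 20−2→G=3, 20−6→G=2, 20−7→G=1, 20−8→G=0. Hits: 1.
Pile C: need g' = 2⊕6 = 4. Options: 12−1→G=1, 12−3→G=1, 12−4→G=0, 12−5→G=3. Hits: 0.

1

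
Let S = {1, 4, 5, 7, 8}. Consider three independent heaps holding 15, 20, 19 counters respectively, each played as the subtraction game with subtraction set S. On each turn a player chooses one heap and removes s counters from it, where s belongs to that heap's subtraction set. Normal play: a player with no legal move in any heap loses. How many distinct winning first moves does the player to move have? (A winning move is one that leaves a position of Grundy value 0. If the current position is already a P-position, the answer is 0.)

1

All heaps use S = {1, 4, 5, 7, 8}:
G(0) = 0
G(1) = mex{0} = 1
G(2) = mex{1} = 0
G(3) = mex{0} = 1
G(4) = mex{1,0} = 2
G(5) = mex{2,1,0} = 3
G(6) = mex{3,0,1} = 2
G(7) = mex{2,1,0,0} = 3
G(8) = mex{3,2,1,1,0} = 4
G(9) = mex{4,3,2,0,1} = 5
G(10) = mex{5,2,3,1,0} = 4
G(11) = mex{4,3,2,2,1} = 0
G(12) = mex{0,4,3,3,2} = 1
G(13) = mex{1,5,4,2,3} = 0
G(14) = mex{0,4,5,3,2} = 1
G(15) = mex{1,0,4,4,3} = 2
G(16) = mex{2,1,0,5,4} = 3
G(17) = mex{3,0,1,4,5} = 2
G(18) = mex{2,1,0,0,4} = 3
G(19) = mex{3,2,1,1,0} = 4
G(20) = mex{4,3,2,0,1} = 5
Heap A: G(15) = 2.
Heap B: G(20) = 5.
Heap C: G(19) = 4.
Combined Grundy value = 2 ⊕ 5 ⊕ 4 = 3.
A winning move leaves total XOR = 0, i.e. changes one component's Grundy value g to g ⊕ X where X is the current total.
Heap A: need g' = 2⊕3 = 1. Options: 15−1→G=1, 15−4→G=0, 15−5→G=4, 15−7→G=4, 15−8→G=3. Hits: 1.
Heap B: need g' = 5⊕3 = 6. Options: 20−1→G=4, 20−4→G=3, 20−5→G=2, 20−7→G=0, 20−8→G=1. Hits: 0.
Heap C: need g' = 4⊕3 = 7. Options: 19−1→G=3, 19−4→G=2, 19−5→G=1, 19−7→G=1, 19−8→G=0. Hits: 0.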